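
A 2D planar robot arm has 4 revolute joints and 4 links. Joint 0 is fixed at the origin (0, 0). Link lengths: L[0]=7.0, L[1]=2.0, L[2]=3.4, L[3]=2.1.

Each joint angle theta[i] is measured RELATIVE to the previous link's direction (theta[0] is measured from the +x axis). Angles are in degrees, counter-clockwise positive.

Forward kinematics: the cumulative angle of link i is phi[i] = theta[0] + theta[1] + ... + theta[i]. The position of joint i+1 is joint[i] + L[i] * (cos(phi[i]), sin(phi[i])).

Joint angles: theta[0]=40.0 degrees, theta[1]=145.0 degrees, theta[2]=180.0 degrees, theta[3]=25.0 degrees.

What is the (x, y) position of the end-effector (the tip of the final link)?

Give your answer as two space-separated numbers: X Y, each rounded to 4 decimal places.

joint[0] = (0.0000, 0.0000)  (base)
link 0: phi[0] = 40 = 40 deg
  cos(40 deg) = 0.7660, sin(40 deg) = 0.6428
  joint[1] = (0.0000, 0.0000) + 7 * (0.7660, 0.6428) = (0.0000 + 5.3623, 0.0000 + 4.4995) = (5.3623, 4.4995)
link 1: phi[1] = 40 + 145 = 185 deg
  cos(185 deg) = -0.9962, sin(185 deg) = -0.0872
  joint[2] = (5.3623, 4.4995) + 2 * (-0.9962, -0.0872) = (5.3623 + -1.9924, 4.4995 + -0.1743) = (3.3699, 4.3252)
link 2: phi[2] = 40 + 145 + 180 = 365 deg
  cos(365 deg) = 0.9962, sin(365 deg) = 0.0872
  joint[3] = (3.3699, 4.3252) + 3.4 * (0.9962, 0.0872) = (3.3699 + 3.3871, 4.3252 + 0.2963) = (6.7570, 4.6215)
link 3: phi[3] = 40 + 145 + 180 + 25 = 390 deg
  cos(390 deg) = 0.8660, sin(390 deg) = 0.5000
  joint[4] = (6.7570, 4.6215) + 2.1 * (0.8660, 0.5000) = (6.7570 + 1.8187, 4.6215 + 1.0500) = (8.5756, 5.6715)
End effector: (8.5756, 5.6715)

Answer: 8.5756 5.6715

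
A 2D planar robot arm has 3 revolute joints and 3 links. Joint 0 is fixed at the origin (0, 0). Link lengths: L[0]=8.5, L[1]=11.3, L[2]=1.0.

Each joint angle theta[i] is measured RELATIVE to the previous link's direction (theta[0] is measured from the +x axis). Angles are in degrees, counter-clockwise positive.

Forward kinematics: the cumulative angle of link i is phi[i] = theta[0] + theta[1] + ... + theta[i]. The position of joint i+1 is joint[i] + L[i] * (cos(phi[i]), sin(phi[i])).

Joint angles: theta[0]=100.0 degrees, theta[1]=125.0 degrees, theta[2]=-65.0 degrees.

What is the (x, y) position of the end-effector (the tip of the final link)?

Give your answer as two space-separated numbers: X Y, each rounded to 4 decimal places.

joint[0] = (0.0000, 0.0000)  (base)
link 0: phi[0] = 100 = 100 deg
  cos(100 deg) = -0.1736, sin(100 deg) = 0.9848
  joint[1] = (0.0000, 0.0000) + 8.5 * (-0.1736, 0.9848) = (0.0000 + -1.4760, 0.0000 + 8.3709) = (-1.4760, 8.3709)
link 1: phi[1] = 100 + 125 = 225 deg
  cos(225 deg) = -0.7071, sin(225 deg) = -0.7071
  joint[2] = (-1.4760, 8.3709) + 11.3 * (-0.7071, -0.7071) = (-1.4760 + -7.9903, 8.3709 + -7.9903) = (-9.4663, 0.3806)
link 2: phi[2] = 100 + 125 + -65 = 160 deg
  cos(160 deg) = -0.9397, sin(160 deg) = 0.3420
  joint[3] = (-9.4663, 0.3806) + 1 * (-0.9397, 0.3420) = (-9.4663 + -0.9397, 0.3806 + 0.3420) = (-10.4060, 0.7226)
End effector: (-10.4060, 0.7226)

Answer: -10.4060 0.7226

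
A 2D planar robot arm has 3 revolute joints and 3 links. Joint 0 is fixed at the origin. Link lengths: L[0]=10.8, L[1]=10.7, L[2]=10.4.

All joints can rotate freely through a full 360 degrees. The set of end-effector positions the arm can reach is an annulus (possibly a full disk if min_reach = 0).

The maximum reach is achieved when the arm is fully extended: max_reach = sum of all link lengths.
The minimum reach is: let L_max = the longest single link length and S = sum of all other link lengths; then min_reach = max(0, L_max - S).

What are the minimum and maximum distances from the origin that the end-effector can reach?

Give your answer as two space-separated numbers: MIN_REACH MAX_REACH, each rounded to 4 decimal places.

Answer: 0.0000 31.9000

Derivation:
Link lengths: [10.8, 10.7, 10.4]
max_reach = 10.8 + 10.7 + 10.4 = 31.9
L_max = max([10.8, 10.7, 10.4]) = 10.8
S (sum of others) = 31.9 - 10.8 = 21.1
min_reach = max(0, 10.8 - 21.1) = max(0, -10.3) = 0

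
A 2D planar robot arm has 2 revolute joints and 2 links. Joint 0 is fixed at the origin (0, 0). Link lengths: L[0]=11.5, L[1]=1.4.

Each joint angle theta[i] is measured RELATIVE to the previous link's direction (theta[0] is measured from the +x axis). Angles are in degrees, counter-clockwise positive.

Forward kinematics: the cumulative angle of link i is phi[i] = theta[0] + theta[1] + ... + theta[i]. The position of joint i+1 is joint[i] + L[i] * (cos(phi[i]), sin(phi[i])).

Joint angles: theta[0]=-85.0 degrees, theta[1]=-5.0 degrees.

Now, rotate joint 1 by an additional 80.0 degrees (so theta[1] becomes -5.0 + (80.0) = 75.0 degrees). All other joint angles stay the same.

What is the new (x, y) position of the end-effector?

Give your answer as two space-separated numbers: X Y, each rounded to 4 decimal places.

joint[0] = (0.0000, 0.0000)  (base)
link 0: phi[0] = -85 = -85 deg
  cos(-85 deg) = 0.0872, sin(-85 deg) = -0.9962
  joint[1] = (0.0000, 0.0000) + 11.5 * (0.0872, -0.9962) = (0.0000 + 1.0023, 0.0000 + -11.4562) = (1.0023, -11.4562)
link 1: phi[1] = -85 + 75 = -10 deg
  cos(-10 deg) = 0.9848, sin(-10 deg) = -0.1736
  joint[2] = (1.0023, -11.4562) + 1.4 * (0.9848, -0.1736) = (1.0023 + 1.3787, -11.4562 + -0.2431) = (2.3810, -11.6993)
End effector: (2.3810, -11.6993)

Answer: 2.3810 -11.6993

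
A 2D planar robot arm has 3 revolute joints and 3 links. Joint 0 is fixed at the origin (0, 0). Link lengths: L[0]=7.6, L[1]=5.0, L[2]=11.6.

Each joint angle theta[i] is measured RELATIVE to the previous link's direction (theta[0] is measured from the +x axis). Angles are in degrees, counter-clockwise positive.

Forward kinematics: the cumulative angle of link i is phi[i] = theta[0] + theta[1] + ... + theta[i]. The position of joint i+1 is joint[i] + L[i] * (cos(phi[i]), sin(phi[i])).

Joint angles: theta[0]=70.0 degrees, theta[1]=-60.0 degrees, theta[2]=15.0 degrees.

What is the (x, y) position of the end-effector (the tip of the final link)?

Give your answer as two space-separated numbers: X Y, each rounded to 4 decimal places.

Answer: 18.0366 12.9123

Derivation:
joint[0] = (0.0000, 0.0000)  (base)
link 0: phi[0] = 70 = 70 deg
  cos(70 deg) = 0.3420, sin(70 deg) = 0.9397
  joint[1] = (0.0000, 0.0000) + 7.6 * (0.3420, 0.9397) = (0.0000 + 2.5994, 0.0000 + 7.1417) = (2.5994, 7.1417)
link 1: phi[1] = 70 + -60 = 10 deg
  cos(10 deg) = 0.9848, sin(10 deg) = 0.1736
  joint[2] = (2.5994, 7.1417) + 5 * (0.9848, 0.1736) = (2.5994 + 4.9240, 7.1417 + 0.8682) = (7.5234, 8.0099)
link 2: phi[2] = 70 + -60 + 15 = 25 deg
  cos(25 deg) = 0.9063, sin(25 deg) = 0.4226
  joint[3] = (7.5234, 8.0099) + 11.6 * (0.9063, 0.4226) = (7.5234 + 10.5132, 8.0099 + 4.9024) = (18.0366, 12.9123)
End effector: (18.0366, 12.9123)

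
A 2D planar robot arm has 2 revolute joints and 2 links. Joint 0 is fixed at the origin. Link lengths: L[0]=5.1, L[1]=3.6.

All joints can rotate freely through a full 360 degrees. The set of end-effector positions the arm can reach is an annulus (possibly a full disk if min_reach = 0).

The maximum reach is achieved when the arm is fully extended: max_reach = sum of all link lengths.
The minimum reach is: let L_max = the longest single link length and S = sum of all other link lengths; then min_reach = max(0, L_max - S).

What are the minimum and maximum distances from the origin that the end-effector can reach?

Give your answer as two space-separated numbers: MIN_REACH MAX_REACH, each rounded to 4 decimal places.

Link lengths: [5.1, 3.6]
max_reach = 5.1 + 3.6 = 8.7
L_max = max([5.1, 3.6]) = 5.1
S (sum of others) = 8.7 - 5.1 = 3.6
min_reach = max(0, 5.1 - 3.6) = max(0, 1.5) = 1.5

Answer: 1.5000 8.7000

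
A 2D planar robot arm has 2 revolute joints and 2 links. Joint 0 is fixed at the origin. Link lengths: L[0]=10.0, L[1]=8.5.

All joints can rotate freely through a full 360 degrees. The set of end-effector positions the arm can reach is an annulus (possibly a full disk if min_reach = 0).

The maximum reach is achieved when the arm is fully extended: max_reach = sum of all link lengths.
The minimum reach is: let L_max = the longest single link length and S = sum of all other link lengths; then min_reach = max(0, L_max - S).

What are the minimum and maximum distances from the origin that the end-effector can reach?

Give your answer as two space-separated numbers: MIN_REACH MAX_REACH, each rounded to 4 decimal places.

Link lengths: [10.0, 8.5]
max_reach = 10 + 8.5 = 18.5
L_max = max([10.0, 8.5]) = 10
S (sum of others) = 18.5 - 10 = 8.5
min_reach = max(0, 10 - 8.5) = max(0, 1.5) = 1.5

Answer: 1.5000 18.5000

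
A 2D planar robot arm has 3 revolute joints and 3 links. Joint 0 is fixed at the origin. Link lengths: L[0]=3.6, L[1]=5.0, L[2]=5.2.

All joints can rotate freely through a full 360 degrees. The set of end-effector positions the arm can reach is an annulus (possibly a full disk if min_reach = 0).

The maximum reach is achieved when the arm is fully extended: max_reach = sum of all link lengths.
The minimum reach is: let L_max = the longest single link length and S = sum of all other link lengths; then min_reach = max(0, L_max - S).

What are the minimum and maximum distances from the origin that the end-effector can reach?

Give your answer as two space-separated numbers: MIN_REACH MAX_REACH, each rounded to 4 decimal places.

Link lengths: [3.6, 5.0, 5.2]
max_reach = 3.6 + 5 + 5.2 = 13.8
L_max = max([3.6, 5.0, 5.2]) = 5.2
S (sum of others) = 13.8 - 5.2 = 8.6
min_reach = max(0, 5.2 - 8.6) = max(0, -3.4) = 0

Answer: 0.0000 13.8000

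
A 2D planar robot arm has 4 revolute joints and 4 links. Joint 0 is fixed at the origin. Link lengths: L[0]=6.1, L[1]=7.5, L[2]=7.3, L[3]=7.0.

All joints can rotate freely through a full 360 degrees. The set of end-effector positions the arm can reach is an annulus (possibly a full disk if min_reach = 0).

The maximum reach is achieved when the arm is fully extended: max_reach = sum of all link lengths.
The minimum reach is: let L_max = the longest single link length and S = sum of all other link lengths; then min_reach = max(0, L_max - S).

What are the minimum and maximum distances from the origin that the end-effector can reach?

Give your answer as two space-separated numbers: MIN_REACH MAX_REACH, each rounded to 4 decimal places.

Link lengths: [6.1, 7.5, 7.3, 7.0]
max_reach = 6.1 + 7.5 + 7.3 + 7 = 27.9
L_max = max([6.1, 7.5, 7.3, 7.0]) = 7.5
S (sum of others) = 27.9 - 7.5 = 20.4
min_reach = max(0, 7.5 - 20.4) = max(0, -12.9) = 0

Answer: 0.0000 27.9000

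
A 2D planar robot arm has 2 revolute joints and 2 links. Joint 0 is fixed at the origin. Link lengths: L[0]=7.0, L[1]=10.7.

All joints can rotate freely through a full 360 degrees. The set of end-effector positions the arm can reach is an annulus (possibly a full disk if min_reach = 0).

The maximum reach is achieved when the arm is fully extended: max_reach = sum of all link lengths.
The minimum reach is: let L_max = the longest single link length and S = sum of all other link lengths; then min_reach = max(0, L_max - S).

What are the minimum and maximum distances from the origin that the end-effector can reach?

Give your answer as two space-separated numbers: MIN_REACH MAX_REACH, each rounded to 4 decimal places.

Link lengths: [7.0, 10.7]
max_reach = 7 + 10.7 = 17.7
L_max = max([7.0, 10.7]) = 10.7
S (sum of others) = 17.7 - 10.7 = 7
min_reach = max(0, 10.7 - 7) = max(0, 3.7) = 3.7

Answer: 3.7000 17.7000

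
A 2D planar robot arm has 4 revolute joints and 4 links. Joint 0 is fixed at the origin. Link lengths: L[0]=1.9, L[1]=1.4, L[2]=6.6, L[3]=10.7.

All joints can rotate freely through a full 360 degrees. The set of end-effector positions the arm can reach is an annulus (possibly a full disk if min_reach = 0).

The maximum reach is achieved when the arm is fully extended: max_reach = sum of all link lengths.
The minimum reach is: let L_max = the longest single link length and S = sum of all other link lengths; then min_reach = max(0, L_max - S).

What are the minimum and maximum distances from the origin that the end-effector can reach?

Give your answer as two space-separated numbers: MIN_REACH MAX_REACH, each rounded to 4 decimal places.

Answer: 0.8000 20.6000

Derivation:
Link lengths: [1.9, 1.4, 6.6, 10.7]
max_reach = 1.9 + 1.4 + 6.6 + 10.7 = 20.6
L_max = max([1.9, 1.4, 6.6, 10.7]) = 10.7
S (sum of others) = 20.6 - 10.7 = 9.9
min_reach = max(0, 10.7 - 9.9) = max(0, 0.8) = 0.8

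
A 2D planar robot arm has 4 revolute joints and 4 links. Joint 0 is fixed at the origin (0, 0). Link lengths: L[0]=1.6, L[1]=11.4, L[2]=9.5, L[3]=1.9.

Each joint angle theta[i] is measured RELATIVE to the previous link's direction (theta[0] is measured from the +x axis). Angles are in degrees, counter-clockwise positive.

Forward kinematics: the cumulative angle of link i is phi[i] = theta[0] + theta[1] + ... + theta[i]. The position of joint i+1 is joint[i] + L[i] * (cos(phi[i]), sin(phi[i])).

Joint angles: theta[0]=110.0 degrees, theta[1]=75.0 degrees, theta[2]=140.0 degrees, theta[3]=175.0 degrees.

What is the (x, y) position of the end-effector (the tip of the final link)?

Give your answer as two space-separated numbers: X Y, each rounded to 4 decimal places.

Answer: -5.5774 -3.7177

Derivation:
joint[0] = (0.0000, 0.0000)  (base)
link 0: phi[0] = 110 = 110 deg
  cos(110 deg) = -0.3420, sin(110 deg) = 0.9397
  joint[1] = (0.0000, 0.0000) + 1.6 * (-0.3420, 0.9397) = (0.0000 + -0.5472, 0.0000 + 1.5035) = (-0.5472, 1.5035)
link 1: phi[1] = 110 + 75 = 185 deg
  cos(185 deg) = -0.9962, sin(185 deg) = -0.0872
  joint[2] = (-0.5472, 1.5035) + 11.4 * (-0.9962, -0.0872) = (-0.5472 + -11.3566, 1.5035 + -0.9936) = (-11.9039, 0.5099)
link 2: phi[2] = 110 + 75 + 140 = 325 deg
  cos(325 deg) = 0.8192, sin(325 deg) = -0.5736
  joint[3] = (-11.9039, 0.5099) + 9.5 * (0.8192, -0.5736) = (-11.9039 + 7.7819, 0.5099 + -5.4490) = (-4.1219, -4.9390)
link 3: phi[3] = 110 + 75 + 140 + 175 = 500 deg
  cos(500 deg) = -0.7660, sin(500 deg) = 0.6428
  joint[4] = (-4.1219, -4.9390) + 1.9 * (-0.7660, 0.6428) = (-4.1219 + -1.4555, -4.9390 + 1.2213) = (-5.5774, -3.7177)
End effector: (-5.5774, -3.7177)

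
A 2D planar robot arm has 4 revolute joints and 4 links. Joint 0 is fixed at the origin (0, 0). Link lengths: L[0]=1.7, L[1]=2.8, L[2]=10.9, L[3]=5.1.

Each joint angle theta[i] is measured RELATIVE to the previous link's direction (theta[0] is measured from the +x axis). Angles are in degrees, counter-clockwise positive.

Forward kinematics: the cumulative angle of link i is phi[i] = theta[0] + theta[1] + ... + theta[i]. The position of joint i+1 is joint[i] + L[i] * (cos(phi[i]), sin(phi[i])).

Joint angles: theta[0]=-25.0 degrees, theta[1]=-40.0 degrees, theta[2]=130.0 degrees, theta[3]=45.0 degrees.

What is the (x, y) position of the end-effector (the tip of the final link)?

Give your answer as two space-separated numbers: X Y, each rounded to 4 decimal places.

Answer: 5.5863 11.4151

Derivation:
joint[0] = (0.0000, 0.0000)  (base)
link 0: phi[0] = -25 = -25 deg
  cos(-25 deg) = 0.9063, sin(-25 deg) = -0.4226
  joint[1] = (0.0000, 0.0000) + 1.7 * (0.9063, -0.4226) = (0.0000 + 1.5407, 0.0000 + -0.7185) = (1.5407, -0.7185)
link 1: phi[1] = -25 + -40 = -65 deg
  cos(-65 deg) = 0.4226, sin(-65 deg) = -0.9063
  joint[2] = (1.5407, -0.7185) + 2.8 * (0.4226, -0.9063) = (1.5407 + 1.1833, -0.7185 + -2.5377) = (2.7241, -3.2561)
link 2: phi[2] = -25 + -40 + 130 = 65 deg
  cos(65 deg) = 0.4226, sin(65 deg) = 0.9063
  joint[3] = (2.7241, -3.2561) + 10.9 * (0.4226, 0.9063) = (2.7241 + 4.6065, -3.2561 + 9.8788) = (7.3306, 6.6226)
link 3: phi[3] = -25 + -40 + 130 + 45 = 110 deg
  cos(110 deg) = -0.3420, sin(110 deg) = 0.9397
  joint[4] = (7.3306, 6.6226) + 5.1 * (-0.3420, 0.9397) = (7.3306 + -1.7443, 6.6226 + 4.7924) = (5.5863, 11.4151)
End effector: (5.5863, 11.4151)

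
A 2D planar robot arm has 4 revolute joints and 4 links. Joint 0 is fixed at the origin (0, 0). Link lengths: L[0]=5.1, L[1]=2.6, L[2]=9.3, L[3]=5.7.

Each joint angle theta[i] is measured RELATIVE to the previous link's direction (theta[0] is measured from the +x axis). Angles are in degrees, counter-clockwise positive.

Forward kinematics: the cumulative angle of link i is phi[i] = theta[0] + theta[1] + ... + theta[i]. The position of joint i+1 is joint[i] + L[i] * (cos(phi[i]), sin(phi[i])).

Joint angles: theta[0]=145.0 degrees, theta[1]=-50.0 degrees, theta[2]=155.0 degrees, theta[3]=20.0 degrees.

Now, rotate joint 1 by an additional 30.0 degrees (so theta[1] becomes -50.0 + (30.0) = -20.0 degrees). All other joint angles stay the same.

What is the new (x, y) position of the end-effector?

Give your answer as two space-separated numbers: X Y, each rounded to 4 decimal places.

Answer: -1.2040 -9.0400

Derivation:
joint[0] = (0.0000, 0.0000)  (base)
link 0: phi[0] = 145 = 145 deg
  cos(145 deg) = -0.8192, sin(145 deg) = 0.5736
  joint[1] = (0.0000, 0.0000) + 5.1 * (-0.8192, 0.5736) = (0.0000 + -4.1777, 0.0000 + 2.9252) = (-4.1777, 2.9252)
link 1: phi[1] = 145 + -20 = 125 deg
  cos(125 deg) = -0.5736, sin(125 deg) = 0.8192
  joint[2] = (-4.1777, 2.9252) + 2.6 * (-0.5736, 0.8192) = (-4.1777 + -1.4913, 2.9252 + 2.1298) = (-5.6690, 5.0550)
link 2: phi[2] = 145 + -20 + 155 = 280 deg
  cos(280 deg) = 0.1736, sin(280 deg) = -0.9848
  joint[3] = (-5.6690, 5.0550) + 9.3 * (0.1736, -0.9848) = (-5.6690 + 1.6149, 5.0550 + -9.1587) = (-4.0540, -4.1037)
link 3: phi[3] = 145 + -20 + 155 + 20 = 300 deg
  cos(300 deg) = 0.5000, sin(300 deg) = -0.8660
  joint[4] = (-4.0540, -4.1037) + 5.7 * (0.5000, -0.8660) = (-4.0540 + 2.8500, -4.1037 + -4.9363) = (-1.2040, -9.0400)
End effector: (-1.2040, -9.0400)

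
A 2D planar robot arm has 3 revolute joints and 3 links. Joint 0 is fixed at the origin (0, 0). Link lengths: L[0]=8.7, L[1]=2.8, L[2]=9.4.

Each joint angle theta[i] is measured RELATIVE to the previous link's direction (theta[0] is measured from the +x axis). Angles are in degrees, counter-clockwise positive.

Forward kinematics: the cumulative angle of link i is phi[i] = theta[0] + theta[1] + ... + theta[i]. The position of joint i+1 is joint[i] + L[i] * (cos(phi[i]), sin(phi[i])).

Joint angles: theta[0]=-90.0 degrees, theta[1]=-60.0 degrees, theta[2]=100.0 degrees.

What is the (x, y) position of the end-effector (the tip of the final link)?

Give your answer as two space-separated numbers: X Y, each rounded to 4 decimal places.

Answer: 3.6173 -17.3008

Derivation:
joint[0] = (0.0000, 0.0000)  (base)
link 0: phi[0] = -90 = -90 deg
  cos(-90 deg) = 0.0000, sin(-90 deg) = -1.0000
  joint[1] = (0.0000, 0.0000) + 8.7 * (0.0000, -1.0000) = (0.0000 + 0.0000, 0.0000 + -8.7000) = (0.0000, -8.7000)
link 1: phi[1] = -90 + -60 = -150 deg
  cos(-150 deg) = -0.8660, sin(-150 deg) = -0.5000
  joint[2] = (0.0000, -8.7000) + 2.8 * (-0.8660, -0.5000) = (0.0000 + -2.4249, -8.7000 + -1.4000) = (-2.4249, -10.1000)
link 2: phi[2] = -90 + -60 + 100 = -50 deg
  cos(-50 deg) = 0.6428, sin(-50 deg) = -0.7660
  joint[3] = (-2.4249, -10.1000) + 9.4 * (0.6428, -0.7660) = (-2.4249 + 6.0422, -10.1000 + -7.2008) = (3.6173, -17.3008)
End effector: (3.6173, -17.3008)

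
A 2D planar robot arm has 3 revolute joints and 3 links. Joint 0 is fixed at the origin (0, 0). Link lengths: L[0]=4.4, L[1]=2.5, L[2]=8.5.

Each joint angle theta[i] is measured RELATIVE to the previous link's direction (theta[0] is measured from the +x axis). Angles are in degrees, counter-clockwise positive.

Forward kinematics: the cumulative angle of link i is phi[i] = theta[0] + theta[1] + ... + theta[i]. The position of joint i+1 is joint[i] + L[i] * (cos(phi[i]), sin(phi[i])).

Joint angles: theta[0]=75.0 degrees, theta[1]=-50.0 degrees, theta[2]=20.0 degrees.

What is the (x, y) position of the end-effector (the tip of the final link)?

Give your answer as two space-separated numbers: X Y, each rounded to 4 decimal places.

Answer: 9.4150 11.3170

Derivation:
joint[0] = (0.0000, 0.0000)  (base)
link 0: phi[0] = 75 = 75 deg
  cos(75 deg) = 0.2588, sin(75 deg) = 0.9659
  joint[1] = (0.0000, 0.0000) + 4.4 * (0.2588, 0.9659) = (0.0000 + 1.1388, 0.0000 + 4.2501) = (1.1388, 4.2501)
link 1: phi[1] = 75 + -50 = 25 deg
  cos(25 deg) = 0.9063, sin(25 deg) = 0.4226
  joint[2] = (1.1388, 4.2501) + 2.5 * (0.9063, 0.4226) = (1.1388 + 2.2658, 4.2501 + 1.0565) = (3.4046, 5.3066)
link 2: phi[2] = 75 + -50 + 20 = 45 deg
  cos(45 deg) = 0.7071, sin(45 deg) = 0.7071
  joint[3] = (3.4046, 5.3066) + 8.5 * (0.7071, 0.7071) = (3.4046 + 6.0104, 5.3066 + 6.0104) = (9.4150, 11.3170)
End effector: (9.4150, 11.3170)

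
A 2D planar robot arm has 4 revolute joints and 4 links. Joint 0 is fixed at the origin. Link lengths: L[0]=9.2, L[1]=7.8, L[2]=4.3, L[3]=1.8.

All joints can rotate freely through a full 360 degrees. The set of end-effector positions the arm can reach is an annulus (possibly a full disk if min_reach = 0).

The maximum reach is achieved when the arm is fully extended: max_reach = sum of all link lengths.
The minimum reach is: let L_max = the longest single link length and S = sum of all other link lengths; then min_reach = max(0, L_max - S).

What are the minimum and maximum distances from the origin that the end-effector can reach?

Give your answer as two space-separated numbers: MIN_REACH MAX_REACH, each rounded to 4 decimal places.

Answer: 0.0000 23.1000

Derivation:
Link lengths: [9.2, 7.8, 4.3, 1.8]
max_reach = 9.2 + 7.8 + 4.3 + 1.8 = 23.1
L_max = max([9.2, 7.8, 4.3, 1.8]) = 9.2
S (sum of others) = 23.1 - 9.2 = 13.9
min_reach = max(0, 9.2 - 13.9) = max(0, -4.7) = 0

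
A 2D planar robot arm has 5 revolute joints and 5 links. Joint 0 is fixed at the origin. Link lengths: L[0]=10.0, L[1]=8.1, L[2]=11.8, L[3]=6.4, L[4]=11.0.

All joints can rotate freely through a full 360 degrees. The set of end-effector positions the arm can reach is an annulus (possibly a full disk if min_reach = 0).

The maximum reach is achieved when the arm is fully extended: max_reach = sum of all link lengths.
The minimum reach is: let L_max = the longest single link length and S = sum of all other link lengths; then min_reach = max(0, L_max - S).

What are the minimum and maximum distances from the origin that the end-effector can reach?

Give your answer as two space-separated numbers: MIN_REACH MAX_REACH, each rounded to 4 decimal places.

Link lengths: [10.0, 8.1, 11.8, 6.4, 11.0]
max_reach = 10 + 8.1 + 11.8 + 6.4 + 11 = 47.3
L_max = max([10.0, 8.1, 11.8, 6.4, 11.0]) = 11.8
S (sum of others) = 47.3 - 11.8 = 35.5
min_reach = max(0, 11.8 - 35.5) = max(0, -23.7) = 0

Answer: 0.0000 47.3000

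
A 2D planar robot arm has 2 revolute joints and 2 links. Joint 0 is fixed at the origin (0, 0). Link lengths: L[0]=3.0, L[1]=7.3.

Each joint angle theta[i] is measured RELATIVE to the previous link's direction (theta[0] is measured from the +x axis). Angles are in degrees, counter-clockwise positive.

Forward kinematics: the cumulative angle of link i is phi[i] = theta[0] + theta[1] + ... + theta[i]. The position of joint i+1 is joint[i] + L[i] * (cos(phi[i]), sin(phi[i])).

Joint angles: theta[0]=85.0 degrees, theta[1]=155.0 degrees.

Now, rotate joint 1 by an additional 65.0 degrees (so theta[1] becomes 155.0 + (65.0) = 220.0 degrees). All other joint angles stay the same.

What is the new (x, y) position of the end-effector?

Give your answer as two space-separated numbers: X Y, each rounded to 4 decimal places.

Answer: 4.4486 -2.9912

Derivation:
joint[0] = (0.0000, 0.0000)  (base)
link 0: phi[0] = 85 = 85 deg
  cos(85 deg) = 0.0872, sin(85 deg) = 0.9962
  joint[1] = (0.0000, 0.0000) + 3 * (0.0872, 0.9962) = (0.0000 + 0.2615, 0.0000 + 2.9886) = (0.2615, 2.9886)
link 1: phi[1] = 85 + 220 = 305 deg
  cos(305 deg) = 0.5736, sin(305 deg) = -0.8192
  joint[2] = (0.2615, 2.9886) + 7.3 * (0.5736, -0.8192) = (0.2615 + 4.1871, 2.9886 + -5.9798) = (4.4486, -2.9912)
End effector: (4.4486, -2.9912)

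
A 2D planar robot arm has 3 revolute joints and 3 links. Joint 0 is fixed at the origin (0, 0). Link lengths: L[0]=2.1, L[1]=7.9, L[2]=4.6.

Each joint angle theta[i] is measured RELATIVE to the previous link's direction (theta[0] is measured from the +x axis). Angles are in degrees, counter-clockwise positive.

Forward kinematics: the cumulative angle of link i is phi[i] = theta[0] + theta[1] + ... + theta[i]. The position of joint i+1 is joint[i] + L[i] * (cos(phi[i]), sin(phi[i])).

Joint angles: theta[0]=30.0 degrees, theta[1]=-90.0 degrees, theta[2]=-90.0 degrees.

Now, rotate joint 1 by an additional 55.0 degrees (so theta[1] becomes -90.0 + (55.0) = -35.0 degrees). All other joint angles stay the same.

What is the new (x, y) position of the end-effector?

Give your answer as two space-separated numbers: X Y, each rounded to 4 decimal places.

joint[0] = (0.0000, 0.0000)  (base)
link 0: phi[0] = 30 = 30 deg
  cos(30 deg) = 0.8660, sin(30 deg) = 0.5000
  joint[1] = (0.0000, 0.0000) + 2.1 * (0.8660, 0.5000) = (0.0000 + 1.8187, 0.0000 + 1.0500) = (1.8187, 1.0500)
link 1: phi[1] = 30 + -35 = -5 deg
  cos(-5 deg) = 0.9962, sin(-5 deg) = -0.0872
  joint[2] = (1.8187, 1.0500) + 7.9 * (0.9962, -0.0872) = (1.8187 + 7.8699, 1.0500 + -0.6885) = (9.6886, 0.3615)
link 2: phi[2] = 30 + -35 + -90 = -95 deg
  cos(-95 deg) = -0.0872, sin(-95 deg) = -0.9962
  joint[3] = (9.6886, 0.3615) + 4.6 * (-0.0872, -0.9962) = (9.6886 + -0.4009, 0.3615 + -4.5825) = (9.2877, -4.2210)
End effector: (9.2877, -4.2210)

Answer: 9.2877 -4.2210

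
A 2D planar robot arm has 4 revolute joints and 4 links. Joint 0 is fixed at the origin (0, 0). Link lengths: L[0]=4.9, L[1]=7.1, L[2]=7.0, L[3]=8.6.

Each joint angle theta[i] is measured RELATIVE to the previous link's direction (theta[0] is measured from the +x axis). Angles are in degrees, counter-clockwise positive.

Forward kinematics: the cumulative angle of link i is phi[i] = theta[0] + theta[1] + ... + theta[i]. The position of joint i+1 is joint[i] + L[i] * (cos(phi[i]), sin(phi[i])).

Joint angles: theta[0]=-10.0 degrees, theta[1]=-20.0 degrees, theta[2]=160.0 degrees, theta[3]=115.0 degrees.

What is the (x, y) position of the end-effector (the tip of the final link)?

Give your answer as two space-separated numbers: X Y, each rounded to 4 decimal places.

joint[0] = (0.0000, 0.0000)  (base)
link 0: phi[0] = -10 = -10 deg
  cos(-10 deg) = 0.9848, sin(-10 deg) = -0.1736
  joint[1] = (0.0000, 0.0000) + 4.9 * (0.9848, -0.1736) = (0.0000 + 4.8256, 0.0000 + -0.8509) = (4.8256, -0.8509)
link 1: phi[1] = -10 + -20 = -30 deg
  cos(-30 deg) = 0.8660, sin(-30 deg) = -0.5000
  joint[2] = (4.8256, -0.8509) + 7.1 * (0.8660, -0.5000) = (4.8256 + 6.1488, -0.8509 + -3.5500) = (10.9743, -4.4009)
link 2: phi[2] = -10 + -20 + 160 = 130 deg
  cos(130 deg) = -0.6428, sin(130 deg) = 0.7660
  joint[3] = (10.9743, -4.4009) + 7 * (-0.6428, 0.7660) = (10.9743 + -4.4995, -4.4009 + 5.3623) = (6.4748, 0.9614)
link 3: phi[3] = -10 + -20 + 160 + 115 = 245 deg
  cos(245 deg) = -0.4226, sin(245 deg) = -0.9063
  joint[4] = (6.4748, 0.9614) + 8.6 * (-0.4226, -0.9063) = (6.4748 + -3.6345, 0.9614 + -7.7942) = (2.8403, -6.8328)
End effector: (2.8403, -6.8328)

Answer: 2.8403 -6.8328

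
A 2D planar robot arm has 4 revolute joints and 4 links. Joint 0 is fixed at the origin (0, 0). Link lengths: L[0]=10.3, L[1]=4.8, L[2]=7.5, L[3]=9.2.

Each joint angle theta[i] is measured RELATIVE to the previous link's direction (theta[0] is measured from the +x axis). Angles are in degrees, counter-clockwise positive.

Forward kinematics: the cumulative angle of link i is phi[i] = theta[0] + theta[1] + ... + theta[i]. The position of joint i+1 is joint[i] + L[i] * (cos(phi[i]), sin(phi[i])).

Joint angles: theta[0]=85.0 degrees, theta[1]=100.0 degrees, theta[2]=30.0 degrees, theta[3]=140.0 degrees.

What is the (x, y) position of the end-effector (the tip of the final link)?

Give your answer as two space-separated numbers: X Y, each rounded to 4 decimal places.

Answer: -0.8627 4.7388

Derivation:
joint[0] = (0.0000, 0.0000)  (base)
link 0: phi[0] = 85 = 85 deg
  cos(85 deg) = 0.0872, sin(85 deg) = 0.9962
  joint[1] = (0.0000, 0.0000) + 10.3 * (0.0872, 0.9962) = (0.0000 + 0.8977, 0.0000 + 10.2608) = (0.8977, 10.2608)
link 1: phi[1] = 85 + 100 = 185 deg
  cos(185 deg) = -0.9962, sin(185 deg) = -0.0872
  joint[2] = (0.8977, 10.2608) + 4.8 * (-0.9962, -0.0872) = (0.8977 + -4.7817, 10.2608 + -0.4183) = (-3.8840, 9.8425)
link 2: phi[2] = 85 + 100 + 30 = 215 deg
  cos(215 deg) = -0.8192, sin(215 deg) = -0.5736
  joint[3] = (-3.8840, 9.8425) + 7.5 * (-0.8192, -0.5736) = (-3.8840 + -6.1436, 9.8425 + -4.3018) = (-10.0277, 5.5406)
link 3: phi[3] = 85 + 100 + 30 + 140 = 355 deg
  cos(355 deg) = 0.9962, sin(355 deg) = -0.0872
  joint[4] = (-10.0277, 5.5406) + 9.2 * (0.9962, -0.0872) = (-10.0277 + 9.1650, 5.5406 + -0.8018) = (-0.8627, 4.7388)
End effector: (-0.8627, 4.7388)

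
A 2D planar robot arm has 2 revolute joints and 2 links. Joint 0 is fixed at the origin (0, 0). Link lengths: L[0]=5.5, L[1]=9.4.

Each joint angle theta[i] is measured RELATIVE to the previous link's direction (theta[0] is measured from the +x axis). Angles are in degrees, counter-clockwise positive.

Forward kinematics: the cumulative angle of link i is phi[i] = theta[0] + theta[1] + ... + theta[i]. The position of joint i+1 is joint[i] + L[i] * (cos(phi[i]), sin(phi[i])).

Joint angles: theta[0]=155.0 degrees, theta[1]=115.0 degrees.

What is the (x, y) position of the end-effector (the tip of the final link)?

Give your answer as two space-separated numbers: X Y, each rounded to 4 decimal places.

joint[0] = (0.0000, 0.0000)  (base)
link 0: phi[0] = 155 = 155 deg
  cos(155 deg) = -0.9063, sin(155 deg) = 0.4226
  joint[1] = (0.0000, 0.0000) + 5.5 * (-0.9063, 0.4226) = (0.0000 + -4.9847, 0.0000 + 2.3244) = (-4.9847, 2.3244)
link 1: phi[1] = 155 + 115 = 270 deg
  cos(270 deg) = -0.0000, sin(270 deg) = -1.0000
  joint[2] = (-4.9847, 2.3244) + 9.4 * (-0.0000, -1.0000) = (-4.9847 + -0.0000, 2.3244 + -9.4000) = (-4.9847, -7.0756)
End effector: (-4.9847, -7.0756)

Answer: -4.9847 -7.0756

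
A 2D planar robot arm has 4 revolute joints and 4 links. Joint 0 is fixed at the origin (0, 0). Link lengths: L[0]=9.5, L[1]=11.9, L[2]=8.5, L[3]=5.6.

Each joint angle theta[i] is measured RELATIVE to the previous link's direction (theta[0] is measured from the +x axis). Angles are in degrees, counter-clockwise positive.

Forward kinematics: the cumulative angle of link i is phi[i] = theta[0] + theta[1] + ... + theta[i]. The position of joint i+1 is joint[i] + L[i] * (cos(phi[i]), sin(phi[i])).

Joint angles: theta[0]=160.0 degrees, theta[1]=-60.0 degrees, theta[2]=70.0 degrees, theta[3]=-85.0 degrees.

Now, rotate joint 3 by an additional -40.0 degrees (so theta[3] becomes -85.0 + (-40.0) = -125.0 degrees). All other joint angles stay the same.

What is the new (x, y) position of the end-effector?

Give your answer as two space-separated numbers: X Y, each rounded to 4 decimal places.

Answer: -15.4046 20.4042

Derivation:
joint[0] = (0.0000, 0.0000)  (base)
link 0: phi[0] = 160 = 160 deg
  cos(160 deg) = -0.9397, sin(160 deg) = 0.3420
  joint[1] = (0.0000, 0.0000) + 9.5 * (-0.9397, 0.3420) = (0.0000 + -8.9271, 0.0000 + 3.2492) = (-8.9271, 3.2492)
link 1: phi[1] = 160 + -60 = 100 deg
  cos(100 deg) = -0.1736, sin(100 deg) = 0.9848
  joint[2] = (-8.9271, 3.2492) + 11.9 * (-0.1736, 0.9848) = (-8.9271 + -2.0664, 3.2492 + 11.7192) = (-10.9935, 14.9684)
link 2: phi[2] = 160 + -60 + 70 = 170 deg
  cos(170 deg) = -0.9848, sin(170 deg) = 0.1736
  joint[3] = (-10.9935, 14.9684) + 8.5 * (-0.9848, 0.1736) = (-10.9935 + -8.3709, 14.9684 + 1.4760) = (-19.3644, 16.4444)
link 3: phi[3] = 160 + -60 + 70 + -125 = 45 deg
  cos(45 deg) = 0.7071, sin(45 deg) = 0.7071
  joint[4] = (-19.3644, 16.4444) + 5.6 * (0.7071, 0.7071) = (-19.3644 + 3.9598, 16.4444 + 3.9598) = (-15.4046, 20.4042)
End effector: (-15.4046, 20.4042)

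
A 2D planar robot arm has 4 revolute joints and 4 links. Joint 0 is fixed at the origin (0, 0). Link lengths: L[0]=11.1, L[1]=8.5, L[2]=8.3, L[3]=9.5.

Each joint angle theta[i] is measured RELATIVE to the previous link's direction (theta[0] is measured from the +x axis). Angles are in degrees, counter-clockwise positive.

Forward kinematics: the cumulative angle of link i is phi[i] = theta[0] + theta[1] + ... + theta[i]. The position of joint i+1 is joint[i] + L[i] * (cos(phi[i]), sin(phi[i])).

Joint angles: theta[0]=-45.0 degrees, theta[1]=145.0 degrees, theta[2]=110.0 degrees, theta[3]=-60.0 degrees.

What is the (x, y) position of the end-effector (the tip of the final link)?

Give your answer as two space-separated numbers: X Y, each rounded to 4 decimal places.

Answer: -9.0424 1.1220

Derivation:
joint[0] = (0.0000, 0.0000)  (base)
link 0: phi[0] = -45 = -45 deg
  cos(-45 deg) = 0.7071, sin(-45 deg) = -0.7071
  joint[1] = (0.0000, 0.0000) + 11.1 * (0.7071, -0.7071) = (0.0000 + 7.8489, 0.0000 + -7.8489) = (7.8489, -7.8489)
link 1: phi[1] = -45 + 145 = 100 deg
  cos(100 deg) = -0.1736, sin(100 deg) = 0.9848
  joint[2] = (7.8489, -7.8489) + 8.5 * (-0.1736, 0.9848) = (7.8489 + -1.4760, -7.8489 + 8.3709) = (6.3729, 0.5220)
link 2: phi[2] = -45 + 145 + 110 = 210 deg
  cos(210 deg) = -0.8660, sin(210 deg) = -0.5000
  joint[3] = (6.3729, 0.5220) + 8.3 * (-0.8660, -0.5000) = (6.3729 + -7.1880, 0.5220 + -4.1500) = (-0.8151, -3.6280)
link 3: phi[3] = -45 + 145 + 110 + -60 = 150 deg
  cos(150 deg) = -0.8660, sin(150 deg) = 0.5000
  joint[4] = (-0.8151, -3.6280) + 9.5 * (-0.8660, 0.5000) = (-0.8151 + -8.2272, -3.6280 + 4.7500) = (-9.0424, 1.1220)
End effector: (-9.0424, 1.1220)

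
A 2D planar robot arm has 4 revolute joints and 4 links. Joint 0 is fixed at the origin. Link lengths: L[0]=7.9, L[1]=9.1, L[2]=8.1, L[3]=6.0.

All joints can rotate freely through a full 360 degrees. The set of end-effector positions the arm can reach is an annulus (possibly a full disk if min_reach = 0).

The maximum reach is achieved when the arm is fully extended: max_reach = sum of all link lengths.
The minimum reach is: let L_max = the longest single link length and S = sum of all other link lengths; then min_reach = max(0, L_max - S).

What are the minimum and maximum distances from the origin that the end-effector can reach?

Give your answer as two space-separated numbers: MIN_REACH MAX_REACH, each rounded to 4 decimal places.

Link lengths: [7.9, 9.1, 8.1, 6.0]
max_reach = 7.9 + 9.1 + 8.1 + 6 = 31.1
L_max = max([7.9, 9.1, 8.1, 6.0]) = 9.1
S (sum of others) = 31.1 - 9.1 = 22
min_reach = max(0, 9.1 - 22) = max(0, -12.9) = 0

Answer: 0.0000 31.1000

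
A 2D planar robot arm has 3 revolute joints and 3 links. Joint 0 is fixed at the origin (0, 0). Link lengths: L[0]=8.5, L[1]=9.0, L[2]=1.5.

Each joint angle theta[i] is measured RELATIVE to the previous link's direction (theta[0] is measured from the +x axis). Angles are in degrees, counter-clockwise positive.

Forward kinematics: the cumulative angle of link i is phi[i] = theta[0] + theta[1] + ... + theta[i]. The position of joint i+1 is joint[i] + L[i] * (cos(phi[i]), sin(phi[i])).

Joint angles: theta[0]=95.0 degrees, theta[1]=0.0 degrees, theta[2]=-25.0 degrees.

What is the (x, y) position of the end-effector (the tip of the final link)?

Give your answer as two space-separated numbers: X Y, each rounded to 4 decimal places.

Answer: -1.0122 18.8429

Derivation:
joint[0] = (0.0000, 0.0000)  (base)
link 0: phi[0] = 95 = 95 deg
  cos(95 deg) = -0.0872, sin(95 deg) = 0.9962
  joint[1] = (0.0000, 0.0000) + 8.5 * (-0.0872, 0.9962) = (0.0000 + -0.7408, 0.0000 + 8.4677) = (-0.7408, 8.4677)
link 1: phi[1] = 95 + 0 = 95 deg
  cos(95 deg) = -0.0872, sin(95 deg) = 0.9962
  joint[2] = (-0.7408, 8.4677) + 9 * (-0.0872, 0.9962) = (-0.7408 + -0.7844, 8.4677 + 8.9658) = (-1.5252, 17.4334)
link 2: phi[2] = 95 + 0 + -25 = 70 deg
  cos(70 deg) = 0.3420, sin(70 deg) = 0.9397
  joint[3] = (-1.5252, 17.4334) + 1.5 * (0.3420, 0.9397) = (-1.5252 + 0.5130, 17.4334 + 1.4095) = (-1.0122, 18.8429)
End effector: (-1.0122, 18.8429)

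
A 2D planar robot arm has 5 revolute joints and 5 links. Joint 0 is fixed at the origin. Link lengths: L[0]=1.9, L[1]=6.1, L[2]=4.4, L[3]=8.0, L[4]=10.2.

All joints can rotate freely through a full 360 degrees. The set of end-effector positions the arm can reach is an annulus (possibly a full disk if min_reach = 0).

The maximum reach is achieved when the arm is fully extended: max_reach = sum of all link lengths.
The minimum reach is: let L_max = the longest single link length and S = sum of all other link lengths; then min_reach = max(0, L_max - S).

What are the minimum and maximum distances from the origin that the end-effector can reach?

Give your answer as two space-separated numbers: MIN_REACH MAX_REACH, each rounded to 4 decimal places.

Answer: 0.0000 30.6000

Derivation:
Link lengths: [1.9, 6.1, 4.4, 8.0, 10.2]
max_reach = 1.9 + 6.1 + 4.4 + 8 + 10.2 = 30.6
L_max = max([1.9, 6.1, 4.4, 8.0, 10.2]) = 10.2
S (sum of others) = 30.6 - 10.2 = 20.4
min_reach = max(0, 10.2 - 20.4) = max(0, -10.2) = 0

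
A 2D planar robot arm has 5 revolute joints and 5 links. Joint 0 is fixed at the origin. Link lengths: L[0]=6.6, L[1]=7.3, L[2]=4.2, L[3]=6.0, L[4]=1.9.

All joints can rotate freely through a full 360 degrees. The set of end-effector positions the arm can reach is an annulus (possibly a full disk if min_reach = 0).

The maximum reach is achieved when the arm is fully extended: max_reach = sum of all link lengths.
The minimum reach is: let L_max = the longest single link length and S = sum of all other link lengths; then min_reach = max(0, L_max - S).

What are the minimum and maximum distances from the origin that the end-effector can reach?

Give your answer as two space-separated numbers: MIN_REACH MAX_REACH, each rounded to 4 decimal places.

Answer: 0.0000 26.0000

Derivation:
Link lengths: [6.6, 7.3, 4.2, 6.0, 1.9]
max_reach = 6.6 + 7.3 + 4.2 + 6 + 1.9 = 26
L_max = max([6.6, 7.3, 4.2, 6.0, 1.9]) = 7.3
S (sum of others) = 26 - 7.3 = 18.7
min_reach = max(0, 7.3 - 18.7) = max(0, -11.4) = 0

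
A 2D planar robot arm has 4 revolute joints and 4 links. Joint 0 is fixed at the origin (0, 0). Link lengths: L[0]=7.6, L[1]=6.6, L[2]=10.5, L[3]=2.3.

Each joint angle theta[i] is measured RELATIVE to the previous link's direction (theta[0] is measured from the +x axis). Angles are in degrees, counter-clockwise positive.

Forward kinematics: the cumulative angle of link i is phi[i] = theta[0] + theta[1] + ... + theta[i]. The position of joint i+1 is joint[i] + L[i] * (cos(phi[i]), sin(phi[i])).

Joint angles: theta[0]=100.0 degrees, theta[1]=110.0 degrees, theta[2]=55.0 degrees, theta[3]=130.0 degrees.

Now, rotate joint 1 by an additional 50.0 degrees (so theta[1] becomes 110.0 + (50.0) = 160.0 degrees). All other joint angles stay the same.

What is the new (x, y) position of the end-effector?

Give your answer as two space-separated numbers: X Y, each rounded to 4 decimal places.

joint[0] = (0.0000, 0.0000)  (base)
link 0: phi[0] = 100 = 100 deg
  cos(100 deg) = -0.1736, sin(100 deg) = 0.9848
  joint[1] = (0.0000, 0.0000) + 7.6 * (-0.1736, 0.9848) = (0.0000 + -1.3197, 0.0000 + 7.4845) = (-1.3197, 7.4845)
link 1: phi[1] = 100 + 160 = 260 deg
  cos(260 deg) = -0.1736, sin(260 deg) = -0.9848
  joint[2] = (-1.3197, 7.4845) + 6.6 * (-0.1736, -0.9848) = (-1.3197 + -1.1461, 7.4845 + -6.4997) = (-2.4658, 0.9848)
link 2: phi[2] = 100 + 160 + 55 = 315 deg
  cos(315 deg) = 0.7071, sin(315 deg) = -0.7071
  joint[3] = (-2.4658, 0.9848) + 10.5 * (0.7071, -0.7071) = (-2.4658 + 7.4246, 0.9848 + -7.4246) = (4.9588, -6.4398)
link 3: phi[3] = 100 + 160 + 55 + 130 = 445 deg
  cos(445 deg) = 0.0872, sin(445 deg) = 0.9962
  joint[4] = (4.9588, -6.4398) + 2.3 * (0.0872, 0.9962) = (4.9588 + 0.2005, -6.4398 + 2.2912) = (5.1593, -4.1486)
End effector: (5.1593, -4.1486)

Answer: 5.1593 -4.1486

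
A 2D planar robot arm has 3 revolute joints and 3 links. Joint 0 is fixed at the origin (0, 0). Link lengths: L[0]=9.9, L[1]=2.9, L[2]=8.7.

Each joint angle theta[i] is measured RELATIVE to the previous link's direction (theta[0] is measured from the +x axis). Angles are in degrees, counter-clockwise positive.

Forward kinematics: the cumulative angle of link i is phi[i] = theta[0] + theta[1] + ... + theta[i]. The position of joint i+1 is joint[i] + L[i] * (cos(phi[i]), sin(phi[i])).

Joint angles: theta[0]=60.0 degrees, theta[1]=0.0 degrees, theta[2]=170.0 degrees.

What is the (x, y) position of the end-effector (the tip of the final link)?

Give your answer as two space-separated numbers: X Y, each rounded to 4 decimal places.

joint[0] = (0.0000, 0.0000)  (base)
link 0: phi[0] = 60 = 60 deg
  cos(60 deg) = 0.5000, sin(60 deg) = 0.8660
  joint[1] = (0.0000, 0.0000) + 9.9 * (0.5000, 0.8660) = (0.0000 + 4.9500, 0.0000 + 8.5737) = (4.9500, 8.5737)
link 1: phi[1] = 60 + 0 = 60 deg
  cos(60 deg) = 0.5000, sin(60 deg) = 0.8660
  joint[2] = (4.9500, 8.5737) + 2.9 * (0.5000, 0.8660) = (4.9500 + 1.4500, 8.5737 + 2.5115) = (6.4000, 11.0851)
link 2: phi[2] = 60 + 0 + 170 = 230 deg
  cos(230 deg) = -0.6428, sin(230 deg) = -0.7660
  joint[3] = (6.4000, 11.0851) + 8.7 * (-0.6428, -0.7660) = (6.4000 + -5.5923, 11.0851 + -6.6646) = (0.8077, 4.4205)
End effector: (0.8077, 4.4205)

Answer: 0.8077 4.4205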